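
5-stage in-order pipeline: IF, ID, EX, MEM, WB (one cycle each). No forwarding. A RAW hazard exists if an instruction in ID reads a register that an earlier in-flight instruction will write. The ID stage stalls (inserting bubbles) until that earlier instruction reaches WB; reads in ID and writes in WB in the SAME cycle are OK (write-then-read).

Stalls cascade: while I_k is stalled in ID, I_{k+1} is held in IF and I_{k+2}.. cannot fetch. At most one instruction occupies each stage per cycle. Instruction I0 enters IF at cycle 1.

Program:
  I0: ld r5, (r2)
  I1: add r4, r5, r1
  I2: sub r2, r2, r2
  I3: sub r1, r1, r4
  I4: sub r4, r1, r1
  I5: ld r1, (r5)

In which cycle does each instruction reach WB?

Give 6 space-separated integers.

Answer: 5 8 9 11 14 15

Derivation:
I0 ld r5 <- r2: IF@1 ID@2 stall=0 (-) EX@3 MEM@4 WB@5
I1 add r4 <- r5,r1: IF@2 ID@3 stall=2 (RAW on I0.r5 (WB@5)) EX@6 MEM@7 WB@8
I2 sub r2 <- r2,r2: IF@3 ID@6 stall=0 (-) EX@7 MEM@8 WB@9
I3 sub r1 <- r1,r4: IF@6 ID@7 stall=1 (RAW on I1.r4 (WB@8)) EX@9 MEM@10 WB@11
I4 sub r4 <- r1,r1: IF@7 ID@9 stall=2 (RAW on I3.r1 (WB@11)) EX@12 MEM@13 WB@14
I5 ld r1 <- r5: IF@9 ID@12 stall=0 (-) EX@13 MEM@14 WB@15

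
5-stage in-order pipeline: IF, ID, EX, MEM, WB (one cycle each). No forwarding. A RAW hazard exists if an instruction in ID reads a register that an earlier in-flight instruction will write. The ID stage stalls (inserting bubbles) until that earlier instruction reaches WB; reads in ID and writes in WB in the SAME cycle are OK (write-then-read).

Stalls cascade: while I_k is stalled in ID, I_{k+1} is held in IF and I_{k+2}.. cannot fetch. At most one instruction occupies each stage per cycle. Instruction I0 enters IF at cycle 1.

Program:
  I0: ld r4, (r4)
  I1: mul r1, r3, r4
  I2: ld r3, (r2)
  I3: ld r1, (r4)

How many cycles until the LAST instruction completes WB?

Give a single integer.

Answer: 10

Derivation:
I0 ld r4 <- r4: IF@1 ID@2 stall=0 (-) EX@3 MEM@4 WB@5
I1 mul r1 <- r3,r4: IF@2 ID@3 stall=2 (RAW on I0.r4 (WB@5)) EX@6 MEM@7 WB@8
I2 ld r3 <- r2: IF@3 ID@6 stall=0 (-) EX@7 MEM@8 WB@9
I3 ld r1 <- r4: IF@6 ID@7 stall=0 (-) EX@8 MEM@9 WB@10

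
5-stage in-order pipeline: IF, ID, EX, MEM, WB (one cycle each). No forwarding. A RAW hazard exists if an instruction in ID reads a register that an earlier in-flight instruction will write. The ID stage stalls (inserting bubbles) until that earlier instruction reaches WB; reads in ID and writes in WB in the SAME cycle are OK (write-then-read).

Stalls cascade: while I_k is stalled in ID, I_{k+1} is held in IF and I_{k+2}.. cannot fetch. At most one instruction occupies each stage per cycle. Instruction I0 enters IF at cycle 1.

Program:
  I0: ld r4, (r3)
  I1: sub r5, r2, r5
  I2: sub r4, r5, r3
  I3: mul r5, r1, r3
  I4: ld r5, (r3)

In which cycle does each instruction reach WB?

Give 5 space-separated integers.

Answer: 5 6 9 10 11

Derivation:
I0 ld r4 <- r3: IF@1 ID@2 stall=0 (-) EX@3 MEM@4 WB@5
I1 sub r5 <- r2,r5: IF@2 ID@3 stall=0 (-) EX@4 MEM@5 WB@6
I2 sub r4 <- r5,r3: IF@3 ID@4 stall=2 (RAW on I1.r5 (WB@6)) EX@7 MEM@8 WB@9
I3 mul r5 <- r1,r3: IF@4 ID@7 stall=0 (-) EX@8 MEM@9 WB@10
I4 ld r5 <- r3: IF@7 ID@8 stall=0 (-) EX@9 MEM@10 WB@11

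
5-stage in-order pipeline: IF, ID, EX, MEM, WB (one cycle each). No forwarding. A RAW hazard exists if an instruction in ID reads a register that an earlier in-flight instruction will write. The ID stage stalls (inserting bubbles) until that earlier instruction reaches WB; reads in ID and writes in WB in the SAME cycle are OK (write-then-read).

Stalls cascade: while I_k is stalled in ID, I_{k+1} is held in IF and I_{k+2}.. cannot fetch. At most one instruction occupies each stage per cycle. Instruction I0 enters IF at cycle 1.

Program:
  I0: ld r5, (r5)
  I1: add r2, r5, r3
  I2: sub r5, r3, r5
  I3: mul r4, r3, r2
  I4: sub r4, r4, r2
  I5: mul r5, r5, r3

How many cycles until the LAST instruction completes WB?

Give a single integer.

I0 ld r5 <- r5: IF@1 ID@2 stall=0 (-) EX@3 MEM@4 WB@5
I1 add r2 <- r5,r3: IF@2 ID@3 stall=2 (RAW on I0.r5 (WB@5)) EX@6 MEM@7 WB@8
I2 sub r5 <- r3,r5: IF@3 ID@6 stall=0 (-) EX@7 MEM@8 WB@9
I3 mul r4 <- r3,r2: IF@6 ID@7 stall=1 (RAW on I1.r2 (WB@8)) EX@9 MEM@10 WB@11
I4 sub r4 <- r4,r2: IF@7 ID@9 stall=2 (RAW on I3.r4 (WB@11)) EX@12 MEM@13 WB@14
I5 mul r5 <- r5,r3: IF@9 ID@12 stall=0 (-) EX@13 MEM@14 WB@15

Answer: 15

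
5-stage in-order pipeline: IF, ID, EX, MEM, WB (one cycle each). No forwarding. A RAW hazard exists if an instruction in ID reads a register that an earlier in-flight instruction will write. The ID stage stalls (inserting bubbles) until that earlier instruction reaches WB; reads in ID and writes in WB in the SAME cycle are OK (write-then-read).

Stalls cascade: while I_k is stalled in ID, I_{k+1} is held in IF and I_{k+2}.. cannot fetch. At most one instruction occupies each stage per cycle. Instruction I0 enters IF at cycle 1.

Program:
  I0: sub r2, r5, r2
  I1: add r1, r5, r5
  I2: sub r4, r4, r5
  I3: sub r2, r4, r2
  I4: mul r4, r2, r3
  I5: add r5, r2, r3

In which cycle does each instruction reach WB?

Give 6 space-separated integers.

I0 sub r2 <- r5,r2: IF@1 ID@2 stall=0 (-) EX@3 MEM@4 WB@5
I1 add r1 <- r5,r5: IF@2 ID@3 stall=0 (-) EX@4 MEM@5 WB@6
I2 sub r4 <- r4,r5: IF@3 ID@4 stall=0 (-) EX@5 MEM@6 WB@7
I3 sub r2 <- r4,r2: IF@4 ID@5 stall=2 (RAW on I2.r4 (WB@7)) EX@8 MEM@9 WB@10
I4 mul r4 <- r2,r3: IF@5 ID@8 stall=2 (RAW on I3.r2 (WB@10)) EX@11 MEM@12 WB@13
I5 add r5 <- r2,r3: IF@8 ID@11 stall=0 (-) EX@12 MEM@13 WB@14

Answer: 5 6 7 10 13 14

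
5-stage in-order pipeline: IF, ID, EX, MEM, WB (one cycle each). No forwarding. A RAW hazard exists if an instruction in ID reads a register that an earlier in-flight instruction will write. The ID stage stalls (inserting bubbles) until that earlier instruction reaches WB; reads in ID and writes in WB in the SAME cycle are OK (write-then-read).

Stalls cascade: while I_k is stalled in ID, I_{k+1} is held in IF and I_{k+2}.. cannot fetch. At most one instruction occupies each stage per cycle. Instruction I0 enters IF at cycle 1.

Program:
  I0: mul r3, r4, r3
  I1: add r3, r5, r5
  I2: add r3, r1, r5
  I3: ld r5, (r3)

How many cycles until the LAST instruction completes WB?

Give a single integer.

Answer: 10

Derivation:
I0 mul r3 <- r4,r3: IF@1 ID@2 stall=0 (-) EX@3 MEM@4 WB@5
I1 add r3 <- r5,r5: IF@2 ID@3 stall=0 (-) EX@4 MEM@5 WB@6
I2 add r3 <- r1,r5: IF@3 ID@4 stall=0 (-) EX@5 MEM@6 WB@7
I3 ld r5 <- r3: IF@4 ID@5 stall=2 (RAW on I2.r3 (WB@7)) EX@8 MEM@9 WB@10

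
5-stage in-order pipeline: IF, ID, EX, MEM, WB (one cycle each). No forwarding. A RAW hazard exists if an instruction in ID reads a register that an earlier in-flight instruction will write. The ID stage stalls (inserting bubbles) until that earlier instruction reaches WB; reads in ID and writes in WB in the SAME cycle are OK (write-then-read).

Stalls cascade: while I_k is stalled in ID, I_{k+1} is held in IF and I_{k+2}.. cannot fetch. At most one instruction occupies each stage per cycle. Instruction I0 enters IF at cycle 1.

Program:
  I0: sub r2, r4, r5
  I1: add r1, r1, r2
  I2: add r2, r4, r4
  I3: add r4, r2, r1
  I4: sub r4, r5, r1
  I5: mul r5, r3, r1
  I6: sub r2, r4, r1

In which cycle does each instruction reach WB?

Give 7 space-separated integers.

Answer: 5 8 9 12 13 14 16

Derivation:
I0 sub r2 <- r4,r5: IF@1 ID@2 stall=0 (-) EX@3 MEM@4 WB@5
I1 add r1 <- r1,r2: IF@2 ID@3 stall=2 (RAW on I0.r2 (WB@5)) EX@6 MEM@7 WB@8
I2 add r2 <- r4,r4: IF@3 ID@6 stall=0 (-) EX@7 MEM@8 WB@9
I3 add r4 <- r2,r1: IF@6 ID@7 stall=2 (RAW on I2.r2 (WB@9)) EX@10 MEM@11 WB@12
I4 sub r4 <- r5,r1: IF@7 ID@10 stall=0 (-) EX@11 MEM@12 WB@13
I5 mul r5 <- r3,r1: IF@10 ID@11 stall=0 (-) EX@12 MEM@13 WB@14
I6 sub r2 <- r4,r1: IF@11 ID@12 stall=1 (RAW on I4.r4 (WB@13)) EX@14 MEM@15 WB@16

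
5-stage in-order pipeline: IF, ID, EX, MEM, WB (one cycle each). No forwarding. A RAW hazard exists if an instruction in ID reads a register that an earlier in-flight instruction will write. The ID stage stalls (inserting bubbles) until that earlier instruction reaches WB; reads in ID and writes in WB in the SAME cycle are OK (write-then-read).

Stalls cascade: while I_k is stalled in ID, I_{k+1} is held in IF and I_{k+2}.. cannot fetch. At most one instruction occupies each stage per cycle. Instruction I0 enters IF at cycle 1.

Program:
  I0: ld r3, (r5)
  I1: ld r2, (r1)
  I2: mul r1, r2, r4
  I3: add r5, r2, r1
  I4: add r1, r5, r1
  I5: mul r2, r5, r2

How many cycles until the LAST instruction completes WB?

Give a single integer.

Answer: 16

Derivation:
I0 ld r3 <- r5: IF@1 ID@2 stall=0 (-) EX@3 MEM@4 WB@5
I1 ld r2 <- r1: IF@2 ID@3 stall=0 (-) EX@4 MEM@5 WB@6
I2 mul r1 <- r2,r4: IF@3 ID@4 stall=2 (RAW on I1.r2 (WB@6)) EX@7 MEM@8 WB@9
I3 add r5 <- r2,r1: IF@4 ID@7 stall=2 (RAW on I2.r1 (WB@9)) EX@10 MEM@11 WB@12
I4 add r1 <- r5,r1: IF@7 ID@10 stall=2 (RAW on I3.r5 (WB@12)) EX@13 MEM@14 WB@15
I5 mul r2 <- r5,r2: IF@10 ID@13 stall=0 (-) EX@14 MEM@15 WB@16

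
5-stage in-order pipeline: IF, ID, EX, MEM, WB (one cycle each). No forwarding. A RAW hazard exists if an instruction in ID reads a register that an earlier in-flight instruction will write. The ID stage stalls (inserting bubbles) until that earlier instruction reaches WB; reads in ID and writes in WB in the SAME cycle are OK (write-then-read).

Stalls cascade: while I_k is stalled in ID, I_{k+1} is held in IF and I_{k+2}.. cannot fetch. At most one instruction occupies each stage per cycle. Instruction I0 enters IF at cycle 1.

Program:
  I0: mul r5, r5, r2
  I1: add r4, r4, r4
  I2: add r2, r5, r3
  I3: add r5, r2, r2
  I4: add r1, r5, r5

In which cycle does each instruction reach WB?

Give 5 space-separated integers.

I0 mul r5 <- r5,r2: IF@1 ID@2 stall=0 (-) EX@3 MEM@4 WB@5
I1 add r4 <- r4,r4: IF@2 ID@3 stall=0 (-) EX@4 MEM@5 WB@6
I2 add r2 <- r5,r3: IF@3 ID@4 stall=1 (RAW on I0.r5 (WB@5)) EX@6 MEM@7 WB@8
I3 add r5 <- r2,r2: IF@4 ID@6 stall=2 (RAW on I2.r2 (WB@8)) EX@9 MEM@10 WB@11
I4 add r1 <- r5,r5: IF@6 ID@9 stall=2 (RAW on I3.r5 (WB@11)) EX@12 MEM@13 WB@14

Answer: 5 6 8 11 14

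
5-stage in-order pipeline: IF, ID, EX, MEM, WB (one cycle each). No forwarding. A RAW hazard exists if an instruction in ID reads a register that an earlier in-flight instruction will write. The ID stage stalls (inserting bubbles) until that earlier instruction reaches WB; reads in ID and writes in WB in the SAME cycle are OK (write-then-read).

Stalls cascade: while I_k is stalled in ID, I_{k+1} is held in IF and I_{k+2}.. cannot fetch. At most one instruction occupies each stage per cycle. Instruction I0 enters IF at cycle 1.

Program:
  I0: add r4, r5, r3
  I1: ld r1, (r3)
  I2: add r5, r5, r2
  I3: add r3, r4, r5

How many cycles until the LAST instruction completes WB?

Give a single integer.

Answer: 10

Derivation:
I0 add r4 <- r5,r3: IF@1 ID@2 stall=0 (-) EX@3 MEM@4 WB@5
I1 ld r1 <- r3: IF@2 ID@3 stall=0 (-) EX@4 MEM@5 WB@6
I2 add r5 <- r5,r2: IF@3 ID@4 stall=0 (-) EX@5 MEM@6 WB@7
I3 add r3 <- r4,r5: IF@4 ID@5 stall=2 (RAW on I2.r5 (WB@7)) EX@8 MEM@9 WB@10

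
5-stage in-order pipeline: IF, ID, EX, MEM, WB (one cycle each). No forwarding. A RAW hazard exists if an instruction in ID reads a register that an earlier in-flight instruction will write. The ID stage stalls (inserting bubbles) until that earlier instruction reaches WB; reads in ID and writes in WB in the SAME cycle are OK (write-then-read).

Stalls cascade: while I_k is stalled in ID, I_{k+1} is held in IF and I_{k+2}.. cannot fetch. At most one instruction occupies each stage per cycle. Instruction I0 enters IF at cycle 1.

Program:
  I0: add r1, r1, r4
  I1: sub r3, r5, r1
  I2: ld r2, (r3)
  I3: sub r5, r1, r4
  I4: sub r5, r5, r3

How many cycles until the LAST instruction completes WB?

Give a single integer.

Answer: 15

Derivation:
I0 add r1 <- r1,r4: IF@1 ID@2 stall=0 (-) EX@3 MEM@4 WB@5
I1 sub r3 <- r5,r1: IF@2 ID@3 stall=2 (RAW on I0.r1 (WB@5)) EX@6 MEM@7 WB@8
I2 ld r2 <- r3: IF@3 ID@6 stall=2 (RAW on I1.r3 (WB@8)) EX@9 MEM@10 WB@11
I3 sub r5 <- r1,r4: IF@6 ID@9 stall=0 (-) EX@10 MEM@11 WB@12
I4 sub r5 <- r5,r3: IF@9 ID@10 stall=2 (RAW on I3.r5 (WB@12)) EX@13 MEM@14 WB@15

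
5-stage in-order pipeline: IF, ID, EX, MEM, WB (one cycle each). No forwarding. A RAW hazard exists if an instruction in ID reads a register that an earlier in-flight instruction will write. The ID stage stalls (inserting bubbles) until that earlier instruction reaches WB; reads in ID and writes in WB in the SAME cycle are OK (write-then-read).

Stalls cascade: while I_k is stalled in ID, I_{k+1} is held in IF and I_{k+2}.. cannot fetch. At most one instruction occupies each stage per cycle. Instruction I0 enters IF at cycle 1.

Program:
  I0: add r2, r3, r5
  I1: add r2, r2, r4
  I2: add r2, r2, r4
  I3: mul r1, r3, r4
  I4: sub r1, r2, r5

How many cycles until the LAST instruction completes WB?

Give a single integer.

I0 add r2 <- r3,r5: IF@1 ID@2 stall=0 (-) EX@3 MEM@4 WB@5
I1 add r2 <- r2,r4: IF@2 ID@3 stall=2 (RAW on I0.r2 (WB@5)) EX@6 MEM@7 WB@8
I2 add r2 <- r2,r4: IF@3 ID@6 stall=2 (RAW on I1.r2 (WB@8)) EX@9 MEM@10 WB@11
I3 mul r1 <- r3,r4: IF@6 ID@9 stall=0 (-) EX@10 MEM@11 WB@12
I4 sub r1 <- r2,r5: IF@9 ID@10 stall=1 (RAW on I2.r2 (WB@11)) EX@12 MEM@13 WB@14

Answer: 14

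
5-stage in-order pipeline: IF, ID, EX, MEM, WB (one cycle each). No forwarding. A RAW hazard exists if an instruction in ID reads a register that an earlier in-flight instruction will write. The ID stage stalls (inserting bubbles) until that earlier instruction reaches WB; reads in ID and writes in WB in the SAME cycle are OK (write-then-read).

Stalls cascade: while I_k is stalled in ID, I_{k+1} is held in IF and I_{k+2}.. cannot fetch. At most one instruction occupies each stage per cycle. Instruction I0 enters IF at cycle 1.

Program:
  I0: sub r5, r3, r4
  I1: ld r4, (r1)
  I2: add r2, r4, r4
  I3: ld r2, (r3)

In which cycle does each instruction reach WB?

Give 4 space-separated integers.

I0 sub r5 <- r3,r4: IF@1 ID@2 stall=0 (-) EX@3 MEM@4 WB@5
I1 ld r4 <- r1: IF@2 ID@3 stall=0 (-) EX@4 MEM@5 WB@6
I2 add r2 <- r4,r4: IF@3 ID@4 stall=2 (RAW on I1.r4 (WB@6)) EX@7 MEM@8 WB@9
I3 ld r2 <- r3: IF@4 ID@7 stall=0 (-) EX@8 MEM@9 WB@10

Answer: 5 6 9 10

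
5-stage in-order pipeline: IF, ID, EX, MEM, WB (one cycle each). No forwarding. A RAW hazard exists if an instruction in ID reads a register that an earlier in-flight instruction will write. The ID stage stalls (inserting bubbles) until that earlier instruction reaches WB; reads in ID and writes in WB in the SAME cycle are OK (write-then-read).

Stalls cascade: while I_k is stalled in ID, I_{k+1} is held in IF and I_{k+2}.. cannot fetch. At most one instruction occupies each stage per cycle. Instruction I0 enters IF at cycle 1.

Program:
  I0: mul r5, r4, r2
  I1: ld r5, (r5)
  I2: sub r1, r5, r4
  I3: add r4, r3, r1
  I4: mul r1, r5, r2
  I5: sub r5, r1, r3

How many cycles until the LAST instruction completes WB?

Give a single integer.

I0 mul r5 <- r4,r2: IF@1 ID@2 stall=0 (-) EX@3 MEM@4 WB@5
I1 ld r5 <- r5: IF@2 ID@3 stall=2 (RAW on I0.r5 (WB@5)) EX@6 MEM@7 WB@8
I2 sub r1 <- r5,r4: IF@3 ID@6 stall=2 (RAW on I1.r5 (WB@8)) EX@9 MEM@10 WB@11
I3 add r4 <- r3,r1: IF@6 ID@9 stall=2 (RAW on I2.r1 (WB@11)) EX@12 MEM@13 WB@14
I4 mul r1 <- r5,r2: IF@9 ID@12 stall=0 (-) EX@13 MEM@14 WB@15
I5 sub r5 <- r1,r3: IF@12 ID@13 stall=2 (RAW on I4.r1 (WB@15)) EX@16 MEM@17 WB@18

Answer: 18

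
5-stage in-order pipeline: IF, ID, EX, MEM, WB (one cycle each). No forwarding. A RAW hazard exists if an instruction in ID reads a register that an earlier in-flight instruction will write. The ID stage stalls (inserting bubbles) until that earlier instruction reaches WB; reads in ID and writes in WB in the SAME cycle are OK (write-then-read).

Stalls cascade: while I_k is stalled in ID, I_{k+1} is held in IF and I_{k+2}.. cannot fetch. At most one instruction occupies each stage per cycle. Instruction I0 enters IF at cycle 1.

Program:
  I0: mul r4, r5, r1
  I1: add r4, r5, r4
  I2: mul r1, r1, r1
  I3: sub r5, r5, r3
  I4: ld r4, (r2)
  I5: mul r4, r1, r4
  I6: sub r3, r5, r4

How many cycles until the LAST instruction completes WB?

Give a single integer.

I0 mul r4 <- r5,r1: IF@1 ID@2 stall=0 (-) EX@3 MEM@4 WB@5
I1 add r4 <- r5,r4: IF@2 ID@3 stall=2 (RAW on I0.r4 (WB@5)) EX@6 MEM@7 WB@8
I2 mul r1 <- r1,r1: IF@3 ID@6 stall=0 (-) EX@7 MEM@8 WB@9
I3 sub r5 <- r5,r3: IF@6 ID@7 stall=0 (-) EX@8 MEM@9 WB@10
I4 ld r4 <- r2: IF@7 ID@8 stall=0 (-) EX@9 MEM@10 WB@11
I5 mul r4 <- r1,r4: IF@8 ID@9 stall=2 (RAW on I4.r4 (WB@11)) EX@12 MEM@13 WB@14
I6 sub r3 <- r5,r4: IF@9 ID@12 stall=2 (RAW on I5.r4 (WB@14)) EX@15 MEM@16 WB@17

Answer: 17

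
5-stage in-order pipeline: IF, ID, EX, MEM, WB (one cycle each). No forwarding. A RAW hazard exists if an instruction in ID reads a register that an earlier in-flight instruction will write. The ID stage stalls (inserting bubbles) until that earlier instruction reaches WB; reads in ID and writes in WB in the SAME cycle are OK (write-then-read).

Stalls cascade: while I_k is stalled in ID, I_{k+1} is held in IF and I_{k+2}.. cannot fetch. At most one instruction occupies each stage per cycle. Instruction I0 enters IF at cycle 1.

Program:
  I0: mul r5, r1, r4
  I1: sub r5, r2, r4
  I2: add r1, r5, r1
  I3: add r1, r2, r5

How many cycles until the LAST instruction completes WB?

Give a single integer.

I0 mul r5 <- r1,r4: IF@1 ID@2 stall=0 (-) EX@3 MEM@4 WB@5
I1 sub r5 <- r2,r4: IF@2 ID@3 stall=0 (-) EX@4 MEM@5 WB@6
I2 add r1 <- r5,r1: IF@3 ID@4 stall=2 (RAW on I1.r5 (WB@6)) EX@7 MEM@8 WB@9
I3 add r1 <- r2,r5: IF@4 ID@7 stall=0 (-) EX@8 MEM@9 WB@10

Answer: 10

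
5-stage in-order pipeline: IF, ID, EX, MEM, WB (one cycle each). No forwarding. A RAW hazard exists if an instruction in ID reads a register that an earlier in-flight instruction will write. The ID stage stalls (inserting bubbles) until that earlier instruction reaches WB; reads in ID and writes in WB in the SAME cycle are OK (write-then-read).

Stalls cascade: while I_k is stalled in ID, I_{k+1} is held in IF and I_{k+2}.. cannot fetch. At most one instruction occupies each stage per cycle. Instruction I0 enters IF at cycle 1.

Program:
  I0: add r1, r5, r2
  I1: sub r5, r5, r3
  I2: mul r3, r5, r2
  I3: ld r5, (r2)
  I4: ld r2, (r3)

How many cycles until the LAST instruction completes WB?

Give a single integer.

Answer: 12

Derivation:
I0 add r1 <- r5,r2: IF@1 ID@2 stall=0 (-) EX@3 MEM@4 WB@5
I1 sub r5 <- r5,r3: IF@2 ID@3 stall=0 (-) EX@4 MEM@5 WB@6
I2 mul r3 <- r5,r2: IF@3 ID@4 stall=2 (RAW on I1.r5 (WB@6)) EX@7 MEM@8 WB@9
I3 ld r5 <- r2: IF@4 ID@7 stall=0 (-) EX@8 MEM@9 WB@10
I4 ld r2 <- r3: IF@7 ID@8 stall=1 (RAW on I2.r3 (WB@9)) EX@10 MEM@11 WB@12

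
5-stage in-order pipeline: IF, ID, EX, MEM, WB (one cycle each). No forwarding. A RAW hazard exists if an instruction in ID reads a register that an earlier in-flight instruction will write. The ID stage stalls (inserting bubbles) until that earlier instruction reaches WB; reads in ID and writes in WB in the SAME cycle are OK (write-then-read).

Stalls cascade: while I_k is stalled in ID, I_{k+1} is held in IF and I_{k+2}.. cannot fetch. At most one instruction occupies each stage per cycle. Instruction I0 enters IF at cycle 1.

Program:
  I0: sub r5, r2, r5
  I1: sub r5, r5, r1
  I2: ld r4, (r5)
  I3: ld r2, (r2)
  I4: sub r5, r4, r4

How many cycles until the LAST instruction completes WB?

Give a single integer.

Answer: 14

Derivation:
I0 sub r5 <- r2,r5: IF@1 ID@2 stall=0 (-) EX@3 MEM@4 WB@5
I1 sub r5 <- r5,r1: IF@2 ID@3 stall=2 (RAW on I0.r5 (WB@5)) EX@6 MEM@7 WB@8
I2 ld r4 <- r5: IF@3 ID@6 stall=2 (RAW on I1.r5 (WB@8)) EX@9 MEM@10 WB@11
I3 ld r2 <- r2: IF@6 ID@9 stall=0 (-) EX@10 MEM@11 WB@12
I4 sub r5 <- r4,r4: IF@9 ID@10 stall=1 (RAW on I2.r4 (WB@11)) EX@12 MEM@13 WB@14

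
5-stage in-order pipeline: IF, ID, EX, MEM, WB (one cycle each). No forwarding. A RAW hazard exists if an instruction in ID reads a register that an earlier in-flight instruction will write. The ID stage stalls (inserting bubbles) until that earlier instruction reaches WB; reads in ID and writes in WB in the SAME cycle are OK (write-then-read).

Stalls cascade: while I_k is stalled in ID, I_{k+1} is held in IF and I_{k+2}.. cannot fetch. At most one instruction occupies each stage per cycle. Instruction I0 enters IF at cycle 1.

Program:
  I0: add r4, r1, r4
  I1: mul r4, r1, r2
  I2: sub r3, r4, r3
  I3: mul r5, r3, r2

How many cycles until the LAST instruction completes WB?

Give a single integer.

I0 add r4 <- r1,r4: IF@1 ID@2 stall=0 (-) EX@3 MEM@4 WB@5
I1 mul r4 <- r1,r2: IF@2 ID@3 stall=0 (-) EX@4 MEM@5 WB@6
I2 sub r3 <- r4,r3: IF@3 ID@4 stall=2 (RAW on I1.r4 (WB@6)) EX@7 MEM@8 WB@9
I3 mul r5 <- r3,r2: IF@4 ID@7 stall=2 (RAW on I2.r3 (WB@9)) EX@10 MEM@11 WB@12

Answer: 12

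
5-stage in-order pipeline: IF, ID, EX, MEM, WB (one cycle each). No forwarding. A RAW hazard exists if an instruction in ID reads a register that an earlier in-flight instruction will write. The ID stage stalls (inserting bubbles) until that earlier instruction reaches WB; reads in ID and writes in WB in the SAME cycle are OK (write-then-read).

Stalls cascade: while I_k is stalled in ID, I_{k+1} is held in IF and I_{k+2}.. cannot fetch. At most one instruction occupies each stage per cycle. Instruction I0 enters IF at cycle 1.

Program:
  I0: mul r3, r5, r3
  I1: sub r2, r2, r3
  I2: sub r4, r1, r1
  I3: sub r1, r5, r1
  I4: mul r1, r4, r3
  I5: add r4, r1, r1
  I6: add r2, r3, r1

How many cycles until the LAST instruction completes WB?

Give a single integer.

I0 mul r3 <- r5,r3: IF@1 ID@2 stall=0 (-) EX@3 MEM@4 WB@5
I1 sub r2 <- r2,r3: IF@2 ID@3 stall=2 (RAW on I0.r3 (WB@5)) EX@6 MEM@7 WB@8
I2 sub r4 <- r1,r1: IF@3 ID@6 stall=0 (-) EX@7 MEM@8 WB@9
I3 sub r1 <- r5,r1: IF@6 ID@7 stall=0 (-) EX@8 MEM@9 WB@10
I4 mul r1 <- r4,r3: IF@7 ID@8 stall=1 (RAW on I2.r4 (WB@9)) EX@10 MEM@11 WB@12
I5 add r4 <- r1,r1: IF@8 ID@10 stall=2 (RAW on I4.r1 (WB@12)) EX@13 MEM@14 WB@15
I6 add r2 <- r3,r1: IF@10 ID@13 stall=0 (-) EX@14 MEM@15 WB@16

Answer: 16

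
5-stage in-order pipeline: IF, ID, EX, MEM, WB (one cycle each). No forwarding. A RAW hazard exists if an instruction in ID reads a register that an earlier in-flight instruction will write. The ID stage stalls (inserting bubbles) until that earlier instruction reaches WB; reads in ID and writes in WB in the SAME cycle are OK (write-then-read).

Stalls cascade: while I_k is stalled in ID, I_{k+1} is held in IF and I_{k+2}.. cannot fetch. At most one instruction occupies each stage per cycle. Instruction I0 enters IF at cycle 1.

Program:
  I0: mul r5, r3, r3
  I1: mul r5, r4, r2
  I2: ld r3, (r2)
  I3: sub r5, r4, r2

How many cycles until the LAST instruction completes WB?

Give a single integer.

Answer: 8

Derivation:
I0 mul r5 <- r3,r3: IF@1 ID@2 stall=0 (-) EX@3 MEM@4 WB@5
I1 mul r5 <- r4,r2: IF@2 ID@3 stall=0 (-) EX@4 MEM@5 WB@6
I2 ld r3 <- r2: IF@3 ID@4 stall=0 (-) EX@5 MEM@6 WB@7
I3 sub r5 <- r4,r2: IF@4 ID@5 stall=0 (-) EX@6 MEM@7 WB@8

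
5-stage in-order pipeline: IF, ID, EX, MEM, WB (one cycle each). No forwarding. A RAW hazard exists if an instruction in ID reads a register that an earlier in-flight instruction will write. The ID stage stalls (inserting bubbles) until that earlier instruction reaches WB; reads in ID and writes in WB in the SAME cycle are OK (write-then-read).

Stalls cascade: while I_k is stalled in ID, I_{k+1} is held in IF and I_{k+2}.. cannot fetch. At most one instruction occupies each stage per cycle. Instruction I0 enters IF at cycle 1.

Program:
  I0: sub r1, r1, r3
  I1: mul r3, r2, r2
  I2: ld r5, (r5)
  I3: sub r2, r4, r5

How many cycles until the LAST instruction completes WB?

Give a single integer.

Answer: 10

Derivation:
I0 sub r1 <- r1,r3: IF@1 ID@2 stall=0 (-) EX@3 MEM@4 WB@5
I1 mul r3 <- r2,r2: IF@2 ID@3 stall=0 (-) EX@4 MEM@5 WB@6
I2 ld r5 <- r5: IF@3 ID@4 stall=0 (-) EX@5 MEM@6 WB@7
I3 sub r2 <- r4,r5: IF@4 ID@5 stall=2 (RAW on I2.r5 (WB@7)) EX@8 MEM@9 WB@10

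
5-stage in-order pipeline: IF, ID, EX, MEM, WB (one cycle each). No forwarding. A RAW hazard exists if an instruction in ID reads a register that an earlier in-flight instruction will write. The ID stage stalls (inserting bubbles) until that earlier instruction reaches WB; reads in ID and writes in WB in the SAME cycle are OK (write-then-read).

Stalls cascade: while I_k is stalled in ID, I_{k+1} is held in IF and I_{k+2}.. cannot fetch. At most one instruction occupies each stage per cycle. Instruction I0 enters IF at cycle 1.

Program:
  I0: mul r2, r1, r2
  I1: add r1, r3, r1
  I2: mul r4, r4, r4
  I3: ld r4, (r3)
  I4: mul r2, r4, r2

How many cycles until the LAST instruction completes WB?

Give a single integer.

Answer: 11

Derivation:
I0 mul r2 <- r1,r2: IF@1 ID@2 stall=0 (-) EX@3 MEM@4 WB@5
I1 add r1 <- r3,r1: IF@2 ID@3 stall=0 (-) EX@4 MEM@5 WB@6
I2 mul r4 <- r4,r4: IF@3 ID@4 stall=0 (-) EX@5 MEM@6 WB@7
I3 ld r4 <- r3: IF@4 ID@5 stall=0 (-) EX@6 MEM@7 WB@8
I4 mul r2 <- r4,r2: IF@5 ID@6 stall=2 (RAW on I3.r4 (WB@8)) EX@9 MEM@10 WB@11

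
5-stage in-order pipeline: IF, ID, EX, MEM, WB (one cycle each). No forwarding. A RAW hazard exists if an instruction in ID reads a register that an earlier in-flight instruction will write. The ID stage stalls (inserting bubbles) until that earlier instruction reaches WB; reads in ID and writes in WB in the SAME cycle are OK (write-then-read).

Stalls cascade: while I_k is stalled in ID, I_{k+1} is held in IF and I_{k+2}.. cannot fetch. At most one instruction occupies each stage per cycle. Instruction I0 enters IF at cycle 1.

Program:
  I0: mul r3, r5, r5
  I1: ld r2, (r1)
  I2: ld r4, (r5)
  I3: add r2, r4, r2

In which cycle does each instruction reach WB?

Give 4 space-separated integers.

Answer: 5 6 7 10

Derivation:
I0 mul r3 <- r5,r5: IF@1 ID@2 stall=0 (-) EX@3 MEM@4 WB@5
I1 ld r2 <- r1: IF@2 ID@3 stall=0 (-) EX@4 MEM@5 WB@6
I2 ld r4 <- r5: IF@3 ID@4 stall=0 (-) EX@5 MEM@6 WB@7
I3 add r2 <- r4,r2: IF@4 ID@5 stall=2 (RAW on I2.r4 (WB@7)) EX@8 MEM@9 WB@10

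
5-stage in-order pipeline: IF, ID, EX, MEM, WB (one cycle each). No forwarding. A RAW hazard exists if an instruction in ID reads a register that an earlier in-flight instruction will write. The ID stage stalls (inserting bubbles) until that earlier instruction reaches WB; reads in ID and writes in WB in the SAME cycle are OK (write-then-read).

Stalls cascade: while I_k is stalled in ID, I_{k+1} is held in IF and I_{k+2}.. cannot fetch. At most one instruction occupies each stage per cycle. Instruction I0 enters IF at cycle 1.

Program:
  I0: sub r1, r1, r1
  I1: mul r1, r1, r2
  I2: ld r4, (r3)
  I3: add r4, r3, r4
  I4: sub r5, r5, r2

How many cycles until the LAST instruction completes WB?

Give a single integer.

I0 sub r1 <- r1,r1: IF@1 ID@2 stall=0 (-) EX@3 MEM@4 WB@5
I1 mul r1 <- r1,r2: IF@2 ID@3 stall=2 (RAW on I0.r1 (WB@5)) EX@6 MEM@7 WB@8
I2 ld r4 <- r3: IF@3 ID@6 stall=0 (-) EX@7 MEM@8 WB@9
I3 add r4 <- r3,r4: IF@6 ID@7 stall=2 (RAW on I2.r4 (WB@9)) EX@10 MEM@11 WB@12
I4 sub r5 <- r5,r2: IF@7 ID@10 stall=0 (-) EX@11 MEM@12 WB@13

Answer: 13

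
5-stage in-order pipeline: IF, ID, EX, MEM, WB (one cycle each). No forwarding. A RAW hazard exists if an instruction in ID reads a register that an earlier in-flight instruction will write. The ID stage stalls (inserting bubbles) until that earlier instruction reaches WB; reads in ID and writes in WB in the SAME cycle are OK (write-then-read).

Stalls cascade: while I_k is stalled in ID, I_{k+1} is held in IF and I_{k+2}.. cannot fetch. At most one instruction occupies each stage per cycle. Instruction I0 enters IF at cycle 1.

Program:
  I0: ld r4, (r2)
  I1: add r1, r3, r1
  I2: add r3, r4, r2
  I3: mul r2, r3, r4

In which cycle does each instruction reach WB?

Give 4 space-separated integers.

Answer: 5 6 8 11

Derivation:
I0 ld r4 <- r2: IF@1 ID@2 stall=0 (-) EX@3 MEM@4 WB@5
I1 add r1 <- r3,r1: IF@2 ID@3 stall=0 (-) EX@4 MEM@5 WB@6
I2 add r3 <- r4,r2: IF@3 ID@4 stall=1 (RAW on I0.r4 (WB@5)) EX@6 MEM@7 WB@8
I3 mul r2 <- r3,r4: IF@4 ID@6 stall=2 (RAW on I2.r3 (WB@8)) EX@9 MEM@10 WB@11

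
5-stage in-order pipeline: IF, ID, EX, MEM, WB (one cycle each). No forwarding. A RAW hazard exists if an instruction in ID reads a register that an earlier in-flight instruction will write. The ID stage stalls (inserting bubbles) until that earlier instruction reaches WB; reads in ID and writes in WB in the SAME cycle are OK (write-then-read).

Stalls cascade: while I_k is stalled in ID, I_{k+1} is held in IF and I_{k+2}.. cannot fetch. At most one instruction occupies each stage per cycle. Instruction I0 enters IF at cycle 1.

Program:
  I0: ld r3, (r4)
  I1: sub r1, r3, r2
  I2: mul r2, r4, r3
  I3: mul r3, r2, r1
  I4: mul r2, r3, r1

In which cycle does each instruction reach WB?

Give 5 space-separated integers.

I0 ld r3 <- r4: IF@1 ID@2 stall=0 (-) EX@3 MEM@4 WB@5
I1 sub r1 <- r3,r2: IF@2 ID@3 stall=2 (RAW on I0.r3 (WB@5)) EX@6 MEM@7 WB@8
I2 mul r2 <- r4,r3: IF@3 ID@6 stall=0 (-) EX@7 MEM@8 WB@9
I3 mul r3 <- r2,r1: IF@6 ID@7 stall=2 (RAW on I2.r2 (WB@9)) EX@10 MEM@11 WB@12
I4 mul r2 <- r3,r1: IF@7 ID@10 stall=2 (RAW on I3.r3 (WB@12)) EX@13 MEM@14 WB@15

Answer: 5 8 9 12 15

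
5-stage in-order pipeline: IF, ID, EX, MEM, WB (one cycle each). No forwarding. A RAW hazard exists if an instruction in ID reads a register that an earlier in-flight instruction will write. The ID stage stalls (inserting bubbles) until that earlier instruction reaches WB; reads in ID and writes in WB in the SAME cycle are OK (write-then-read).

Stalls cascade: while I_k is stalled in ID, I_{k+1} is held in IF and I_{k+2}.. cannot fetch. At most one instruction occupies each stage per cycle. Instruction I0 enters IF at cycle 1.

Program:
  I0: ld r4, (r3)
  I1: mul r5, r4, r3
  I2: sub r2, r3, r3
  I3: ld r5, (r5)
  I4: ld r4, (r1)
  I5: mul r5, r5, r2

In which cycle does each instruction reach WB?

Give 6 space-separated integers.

I0 ld r4 <- r3: IF@1 ID@2 stall=0 (-) EX@3 MEM@4 WB@5
I1 mul r5 <- r4,r3: IF@2 ID@3 stall=2 (RAW on I0.r4 (WB@5)) EX@6 MEM@7 WB@8
I2 sub r2 <- r3,r3: IF@3 ID@6 stall=0 (-) EX@7 MEM@8 WB@9
I3 ld r5 <- r5: IF@6 ID@7 stall=1 (RAW on I1.r5 (WB@8)) EX@9 MEM@10 WB@11
I4 ld r4 <- r1: IF@7 ID@9 stall=0 (-) EX@10 MEM@11 WB@12
I5 mul r5 <- r5,r2: IF@9 ID@10 stall=1 (RAW on I3.r5 (WB@11)) EX@12 MEM@13 WB@14

Answer: 5 8 9 11 12 14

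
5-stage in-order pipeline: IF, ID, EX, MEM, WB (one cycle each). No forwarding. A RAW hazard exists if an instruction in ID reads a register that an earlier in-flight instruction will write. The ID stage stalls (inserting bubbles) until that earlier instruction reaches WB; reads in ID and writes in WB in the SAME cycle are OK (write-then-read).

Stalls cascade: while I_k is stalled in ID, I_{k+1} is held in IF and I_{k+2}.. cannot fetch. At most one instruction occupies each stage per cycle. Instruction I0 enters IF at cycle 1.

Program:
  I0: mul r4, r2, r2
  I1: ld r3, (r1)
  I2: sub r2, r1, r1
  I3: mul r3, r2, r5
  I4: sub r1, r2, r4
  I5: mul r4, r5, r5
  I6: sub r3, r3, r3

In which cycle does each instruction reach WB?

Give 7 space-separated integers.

Answer: 5 6 7 10 11 12 13

Derivation:
I0 mul r4 <- r2,r2: IF@1 ID@2 stall=0 (-) EX@3 MEM@4 WB@5
I1 ld r3 <- r1: IF@2 ID@3 stall=0 (-) EX@4 MEM@5 WB@6
I2 sub r2 <- r1,r1: IF@3 ID@4 stall=0 (-) EX@5 MEM@6 WB@7
I3 mul r3 <- r2,r5: IF@4 ID@5 stall=2 (RAW on I2.r2 (WB@7)) EX@8 MEM@9 WB@10
I4 sub r1 <- r2,r4: IF@5 ID@8 stall=0 (-) EX@9 MEM@10 WB@11
I5 mul r4 <- r5,r5: IF@8 ID@9 stall=0 (-) EX@10 MEM@11 WB@12
I6 sub r3 <- r3,r3: IF@9 ID@10 stall=0 (-) EX@11 MEM@12 WB@13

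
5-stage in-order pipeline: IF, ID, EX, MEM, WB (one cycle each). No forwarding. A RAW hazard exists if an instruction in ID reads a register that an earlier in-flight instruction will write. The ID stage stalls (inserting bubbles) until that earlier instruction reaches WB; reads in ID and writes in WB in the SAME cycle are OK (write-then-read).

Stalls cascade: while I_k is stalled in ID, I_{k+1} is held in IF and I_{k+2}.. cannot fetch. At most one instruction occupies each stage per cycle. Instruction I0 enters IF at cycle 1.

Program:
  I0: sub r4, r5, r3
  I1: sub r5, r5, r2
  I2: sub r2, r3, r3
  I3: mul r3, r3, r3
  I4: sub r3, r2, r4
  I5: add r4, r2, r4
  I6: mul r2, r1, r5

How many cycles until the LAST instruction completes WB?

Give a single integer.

I0 sub r4 <- r5,r3: IF@1 ID@2 stall=0 (-) EX@3 MEM@4 WB@5
I1 sub r5 <- r5,r2: IF@2 ID@3 stall=0 (-) EX@4 MEM@5 WB@6
I2 sub r2 <- r3,r3: IF@3 ID@4 stall=0 (-) EX@5 MEM@6 WB@7
I3 mul r3 <- r3,r3: IF@4 ID@5 stall=0 (-) EX@6 MEM@7 WB@8
I4 sub r3 <- r2,r4: IF@5 ID@6 stall=1 (RAW on I2.r2 (WB@7)) EX@8 MEM@9 WB@10
I5 add r4 <- r2,r4: IF@6 ID@8 stall=0 (-) EX@9 MEM@10 WB@11
I6 mul r2 <- r1,r5: IF@8 ID@9 stall=0 (-) EX@10 MEM@11 WB@12

Answer: 12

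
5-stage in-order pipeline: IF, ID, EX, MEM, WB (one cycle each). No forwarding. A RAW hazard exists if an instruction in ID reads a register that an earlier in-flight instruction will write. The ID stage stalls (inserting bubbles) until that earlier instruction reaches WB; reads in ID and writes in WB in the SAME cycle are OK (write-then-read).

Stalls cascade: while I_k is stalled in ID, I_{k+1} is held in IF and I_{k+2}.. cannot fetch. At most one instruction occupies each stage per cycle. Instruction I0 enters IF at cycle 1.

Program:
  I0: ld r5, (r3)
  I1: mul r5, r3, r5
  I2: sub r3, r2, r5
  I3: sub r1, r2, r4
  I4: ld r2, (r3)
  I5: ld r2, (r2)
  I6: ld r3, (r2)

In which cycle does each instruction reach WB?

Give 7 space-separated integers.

I0 ld r5 <- r3: IF@1 ID@2 stall=0 (-) EX@3 MEM@4 WB@5
I1 mul r5 <- r3,r5: IF@2 ID@3 stall=2 (RAW on I0.r5 (WB@5)) EX@6 MEM@7 WB@8
I2 sub r3 <- r2,r5: IF@3 ID@6 stall=2 (RAW on I1.r5 (WB@8)) EX@9 MEM@10 WB@11
I3 sub r1 <- r2,r4: IF@6 ID@9 stall=0 (-) EX@10 MEM@11 WB@12
I4 ld r2 <- r3: IF@9 ID@10 stall=1 (RAW on I2.r3 (WB@11)) EX@12 MEM@13 WB@14
I5 ld r2 <- r2: IF@10 ID@12 stall=2 (RAW on I4.r2 (WB@14)) EX@15 MEM@16 WB@17
I6 ld r3 <- r2: IF@12 ID@15 stall=2 (RAW on I5.r2 (WB@17)) EX@18 MEM@19 WB@20

Answer: 5 8 11 12 14 17 20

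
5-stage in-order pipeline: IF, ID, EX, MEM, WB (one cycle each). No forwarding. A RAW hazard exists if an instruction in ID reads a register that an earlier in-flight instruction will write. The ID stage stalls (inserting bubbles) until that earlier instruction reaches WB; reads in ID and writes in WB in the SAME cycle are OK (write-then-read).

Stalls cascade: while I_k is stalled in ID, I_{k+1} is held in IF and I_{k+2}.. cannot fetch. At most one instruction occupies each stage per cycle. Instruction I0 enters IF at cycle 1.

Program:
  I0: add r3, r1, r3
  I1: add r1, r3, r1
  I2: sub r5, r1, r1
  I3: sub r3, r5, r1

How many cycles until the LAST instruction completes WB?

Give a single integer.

Answer: 14

Derivation:
I0 add r3 <- r1,r3: IF@1 ID@2 stall=0 (-) EX@3 MEM@4 WB@5
I1 add r1 <- r3,r1: IF@2 ID@3 stall=2 (RAW on I0.r3 (WB@5)) EX@6 MEM@7 WB@8
I2 sub r5 <- r1,r1: IF@3 ID@6 stall=2 (RAW on I1.r1 (WB@8)) EX@9 MEM@10 WB@11
I3 sub r3 <- r5,r1: IF@6 ID@9 stall=2 (RAW on I2.r5 (WB@11)) EX@12 MEM@13 WB@14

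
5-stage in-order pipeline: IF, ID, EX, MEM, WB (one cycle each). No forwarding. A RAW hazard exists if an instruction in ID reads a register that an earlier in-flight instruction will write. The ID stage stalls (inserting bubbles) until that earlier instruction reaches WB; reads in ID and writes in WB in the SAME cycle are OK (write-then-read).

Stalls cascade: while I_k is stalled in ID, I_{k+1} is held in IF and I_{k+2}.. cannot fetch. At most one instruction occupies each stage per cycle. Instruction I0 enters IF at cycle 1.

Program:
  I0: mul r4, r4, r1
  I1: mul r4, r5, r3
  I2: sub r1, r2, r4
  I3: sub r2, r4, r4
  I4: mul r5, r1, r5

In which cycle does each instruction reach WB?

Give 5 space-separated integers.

I0 mul r4 <- r4,r1: IF@1 ID@2 stall=0 (-) EX@3 MEM@4 WB@5
I1 mul r4 <- r5,r3: IF@2 ID@3 stall=0 (-) EX@4 MEM@5 WB@6
I2 sub r1 <- r2,r4: IF@3 ID@4 stall=2 (RAW on I1.r4 (WB@6)) EX@7 MEM@8 WB@9
I3 sub r2 <- r4,r4: IF@4 ID@7 stall=0 (-) EX@8 MEM@9 WB@10
I4 mul r5 <- r1,r5: IF@7 ID@8 stall=1 (RAW on I2.r1 (WB@9)) EX@10 MEM@11 WB@12

Answer: 5 6 9 10 12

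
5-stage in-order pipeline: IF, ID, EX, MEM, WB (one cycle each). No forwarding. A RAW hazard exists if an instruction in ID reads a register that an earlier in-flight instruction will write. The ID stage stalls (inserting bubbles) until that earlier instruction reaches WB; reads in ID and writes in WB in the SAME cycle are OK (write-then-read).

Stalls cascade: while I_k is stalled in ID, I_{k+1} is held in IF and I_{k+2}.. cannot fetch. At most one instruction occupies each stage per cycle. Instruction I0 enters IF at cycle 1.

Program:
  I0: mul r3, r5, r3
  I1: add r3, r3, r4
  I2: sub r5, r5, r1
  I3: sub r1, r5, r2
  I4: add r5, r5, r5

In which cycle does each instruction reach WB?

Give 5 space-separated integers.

I0 mul r3 <- r5,r3: IF@1 ID@2 stall=0 (-) EX@3 MEM@4 WB@5
I1 add r3 <- r3,r4: IF@2 ID@3 stall=2 (RAW on I0.r3 (WB@5)) EX@6 MEM@7 WB@8
I2 sub r5 <- r5,r1: IF@3 ID@6 stall=0 (-) EX@7 MEM@8 WB@9
I3 sub r1 <- r5,r2: IF@6 ID@7 stall=2 (RAW on I2.r5 (WB@9)) EX@10 MEM@11 WB@12
I4 add r5 <- r5,r5: IF@7 ID@10 stall=0 (-) EX@11 MEM@12 WB@13

Answer: 5 8 9 12 13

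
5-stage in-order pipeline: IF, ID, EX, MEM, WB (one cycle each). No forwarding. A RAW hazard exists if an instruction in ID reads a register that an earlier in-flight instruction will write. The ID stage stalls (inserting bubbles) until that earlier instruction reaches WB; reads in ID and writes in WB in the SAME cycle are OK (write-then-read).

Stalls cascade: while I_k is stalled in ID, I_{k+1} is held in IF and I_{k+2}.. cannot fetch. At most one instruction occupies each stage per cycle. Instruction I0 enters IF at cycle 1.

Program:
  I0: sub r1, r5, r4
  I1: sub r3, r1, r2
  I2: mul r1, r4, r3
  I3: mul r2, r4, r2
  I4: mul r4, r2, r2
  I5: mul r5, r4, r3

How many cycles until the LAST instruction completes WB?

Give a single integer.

Answer: 18

Derivation:
I0 sub r1 <- r5,r4: IF@1 ID@2 stall=0 (-) EX@3 MEM@4 WB@5
I1 sub r3 <- r1,r2: IF@2 ID@3 stall=2 (RAW on I0.r1 (WB@5)) EX@6 MEM@7 WB@8
I2 mul r1 <- r4,r3: IF@3 ID@6 stall=2 (RAW on I1.r3 (WB@8)) EX@9 MEM@10 WB@11
I3 mul r2 <- r4,r2: IF@6 ID@9 stall=0 (-) EX@10 MEM@11 WB@12
I4 mul r4 <- r2,r2: IF@9 ID@10 stall=2 (RAW on I3.r2 (WB@12)) EX@13 MEM@14 WB@15
I5 mul r5 <- r4,r3: IF@10 ID@13 stall=2 (RAW on I4.r4 (WB@15)) EX@16 MEM@17 WB@18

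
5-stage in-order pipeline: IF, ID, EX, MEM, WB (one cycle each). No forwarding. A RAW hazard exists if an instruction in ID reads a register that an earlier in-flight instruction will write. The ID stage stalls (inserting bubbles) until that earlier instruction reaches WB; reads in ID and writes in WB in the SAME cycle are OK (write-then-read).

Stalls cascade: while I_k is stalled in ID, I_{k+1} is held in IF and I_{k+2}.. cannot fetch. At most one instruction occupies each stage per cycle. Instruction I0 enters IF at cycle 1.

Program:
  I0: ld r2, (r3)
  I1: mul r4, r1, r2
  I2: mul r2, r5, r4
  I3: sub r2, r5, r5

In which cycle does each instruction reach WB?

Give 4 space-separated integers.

Answer: 5 8 11 12

Derivation:
I0 ld r2 <- r3: IF@1 ID@2 stall=0 (-) EX@3 MEM@4 WB@5
I1 mul r4 <- r1,r2: IF@2 ID@3 stall=2 (RAW on I0.r2 (WB@5)) EX@6 MEM@7 WB@8
I2 mul r2 <- r5,r4: IF@3 ID@6 stall=2 (RAW on I1.r4 (WB@8)) EX@9 MEM@10 WB@11
I3 sub r2 <- r5,r5: IF@6 ID@9 stall=0 (-) EX@10 MEM@11 WB@12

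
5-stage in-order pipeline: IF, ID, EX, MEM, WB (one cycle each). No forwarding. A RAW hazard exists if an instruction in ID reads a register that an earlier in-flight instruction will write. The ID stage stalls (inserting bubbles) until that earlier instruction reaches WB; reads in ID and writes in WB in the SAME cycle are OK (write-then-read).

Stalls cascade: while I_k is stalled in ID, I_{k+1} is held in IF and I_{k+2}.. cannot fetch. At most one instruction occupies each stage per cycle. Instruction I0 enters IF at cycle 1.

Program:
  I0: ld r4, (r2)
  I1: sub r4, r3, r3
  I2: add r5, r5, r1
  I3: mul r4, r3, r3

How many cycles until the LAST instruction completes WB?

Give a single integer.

I0 ld r4 <- r2: IF@1 ID@2 stall=0 (-) EX@3 MEM@4 WB@5
I1 sub r4 <- r3,r3: IF@2 ID@3 stall=0 (-) EX@4 MEM@5 WB@6
I2 add r5 <- r5,r1: IF@3 ID@4 stall=0 (-) EX@5 MEM@6 WB@7
I3 mul r4 <- r3,r3: IF@4 ID@5 stall=0 (-) EX@6 MEM@7 WB@8

Answer: 8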